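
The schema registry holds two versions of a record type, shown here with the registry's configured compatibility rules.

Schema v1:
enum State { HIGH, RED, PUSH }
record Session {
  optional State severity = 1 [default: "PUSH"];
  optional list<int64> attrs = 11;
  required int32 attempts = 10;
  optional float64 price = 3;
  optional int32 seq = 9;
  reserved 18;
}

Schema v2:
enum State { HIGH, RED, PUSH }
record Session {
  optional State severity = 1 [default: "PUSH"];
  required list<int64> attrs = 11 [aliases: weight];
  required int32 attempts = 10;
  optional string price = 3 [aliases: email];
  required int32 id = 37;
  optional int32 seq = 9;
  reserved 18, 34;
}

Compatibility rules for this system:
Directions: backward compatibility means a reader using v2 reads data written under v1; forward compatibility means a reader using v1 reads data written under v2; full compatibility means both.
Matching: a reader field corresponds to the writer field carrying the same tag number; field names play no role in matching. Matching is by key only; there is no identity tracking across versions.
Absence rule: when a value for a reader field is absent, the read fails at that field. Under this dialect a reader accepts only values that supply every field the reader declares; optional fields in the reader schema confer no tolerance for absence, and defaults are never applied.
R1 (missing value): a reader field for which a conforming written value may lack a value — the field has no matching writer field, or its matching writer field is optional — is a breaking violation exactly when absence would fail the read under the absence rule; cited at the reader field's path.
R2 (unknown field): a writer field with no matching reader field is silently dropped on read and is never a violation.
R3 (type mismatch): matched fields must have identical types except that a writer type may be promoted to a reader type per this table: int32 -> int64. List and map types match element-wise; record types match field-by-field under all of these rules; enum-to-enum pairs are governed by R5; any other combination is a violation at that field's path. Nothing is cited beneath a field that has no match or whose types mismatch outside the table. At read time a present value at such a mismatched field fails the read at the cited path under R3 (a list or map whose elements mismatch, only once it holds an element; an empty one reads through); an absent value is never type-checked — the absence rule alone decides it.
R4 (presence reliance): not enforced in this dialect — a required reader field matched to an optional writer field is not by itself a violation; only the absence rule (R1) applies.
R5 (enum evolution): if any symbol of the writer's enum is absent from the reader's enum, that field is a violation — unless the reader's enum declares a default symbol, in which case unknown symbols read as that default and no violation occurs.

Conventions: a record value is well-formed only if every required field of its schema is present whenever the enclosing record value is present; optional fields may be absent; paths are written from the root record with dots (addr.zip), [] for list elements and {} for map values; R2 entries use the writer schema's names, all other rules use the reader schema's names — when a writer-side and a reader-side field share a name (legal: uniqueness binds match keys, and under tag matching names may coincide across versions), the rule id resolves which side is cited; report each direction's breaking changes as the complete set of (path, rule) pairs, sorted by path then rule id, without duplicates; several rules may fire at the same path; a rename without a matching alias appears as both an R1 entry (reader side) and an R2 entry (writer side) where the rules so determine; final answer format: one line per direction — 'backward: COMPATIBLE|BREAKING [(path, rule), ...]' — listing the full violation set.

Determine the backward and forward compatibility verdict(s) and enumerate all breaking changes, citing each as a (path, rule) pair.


in Session below, arrows point writer -> reader
backward pass over Session, reader schema v2, writer schema v1:
  severity <- severity (State -> State, writer optional)
  attrs <- attrs (list<int64> -> list<int64>, writer optional)
  attempts <- attempts (int32 -> int32, writer required)
  price <- price (float64 -> string, writer optional)
  no writer field matches reader id
  seq <- seq (int32 -> int32, writer optional)
  R1 fires at attrs
  R1 fires at id
  R1 fires at price
  R3 fires at price
  R1 fires at seq
  R1 fires at severity
  backward on Session therefore BREAKING (6)
forward pass over Session, reader schema v1, writer schema v2:
  severity <- severity (State -> State, writer optional)
  attrs <- attrs (list<int64> -> list<int64>, writer required)
  attempts <- attempts (int32 -> int32, writer required)
  price <- price (string -> float64, writer optional)
  seq <- seq (int32 -> int32, writer optional)
  id (writer side), unknown to reader
  R1 fires at price
  R3 fires at price
  R1 fires at seq
  R1 fires at severity
  forward on Session therefore BREAKING (4)

backward: BREAKING [(attrs, R1), (id, R1), (price, R1), (price, R3), (seq, R1), (severity, R1)]; forward: BREAKING [(price, R1), (price, R3), (seq, R1), (severity, R1)]


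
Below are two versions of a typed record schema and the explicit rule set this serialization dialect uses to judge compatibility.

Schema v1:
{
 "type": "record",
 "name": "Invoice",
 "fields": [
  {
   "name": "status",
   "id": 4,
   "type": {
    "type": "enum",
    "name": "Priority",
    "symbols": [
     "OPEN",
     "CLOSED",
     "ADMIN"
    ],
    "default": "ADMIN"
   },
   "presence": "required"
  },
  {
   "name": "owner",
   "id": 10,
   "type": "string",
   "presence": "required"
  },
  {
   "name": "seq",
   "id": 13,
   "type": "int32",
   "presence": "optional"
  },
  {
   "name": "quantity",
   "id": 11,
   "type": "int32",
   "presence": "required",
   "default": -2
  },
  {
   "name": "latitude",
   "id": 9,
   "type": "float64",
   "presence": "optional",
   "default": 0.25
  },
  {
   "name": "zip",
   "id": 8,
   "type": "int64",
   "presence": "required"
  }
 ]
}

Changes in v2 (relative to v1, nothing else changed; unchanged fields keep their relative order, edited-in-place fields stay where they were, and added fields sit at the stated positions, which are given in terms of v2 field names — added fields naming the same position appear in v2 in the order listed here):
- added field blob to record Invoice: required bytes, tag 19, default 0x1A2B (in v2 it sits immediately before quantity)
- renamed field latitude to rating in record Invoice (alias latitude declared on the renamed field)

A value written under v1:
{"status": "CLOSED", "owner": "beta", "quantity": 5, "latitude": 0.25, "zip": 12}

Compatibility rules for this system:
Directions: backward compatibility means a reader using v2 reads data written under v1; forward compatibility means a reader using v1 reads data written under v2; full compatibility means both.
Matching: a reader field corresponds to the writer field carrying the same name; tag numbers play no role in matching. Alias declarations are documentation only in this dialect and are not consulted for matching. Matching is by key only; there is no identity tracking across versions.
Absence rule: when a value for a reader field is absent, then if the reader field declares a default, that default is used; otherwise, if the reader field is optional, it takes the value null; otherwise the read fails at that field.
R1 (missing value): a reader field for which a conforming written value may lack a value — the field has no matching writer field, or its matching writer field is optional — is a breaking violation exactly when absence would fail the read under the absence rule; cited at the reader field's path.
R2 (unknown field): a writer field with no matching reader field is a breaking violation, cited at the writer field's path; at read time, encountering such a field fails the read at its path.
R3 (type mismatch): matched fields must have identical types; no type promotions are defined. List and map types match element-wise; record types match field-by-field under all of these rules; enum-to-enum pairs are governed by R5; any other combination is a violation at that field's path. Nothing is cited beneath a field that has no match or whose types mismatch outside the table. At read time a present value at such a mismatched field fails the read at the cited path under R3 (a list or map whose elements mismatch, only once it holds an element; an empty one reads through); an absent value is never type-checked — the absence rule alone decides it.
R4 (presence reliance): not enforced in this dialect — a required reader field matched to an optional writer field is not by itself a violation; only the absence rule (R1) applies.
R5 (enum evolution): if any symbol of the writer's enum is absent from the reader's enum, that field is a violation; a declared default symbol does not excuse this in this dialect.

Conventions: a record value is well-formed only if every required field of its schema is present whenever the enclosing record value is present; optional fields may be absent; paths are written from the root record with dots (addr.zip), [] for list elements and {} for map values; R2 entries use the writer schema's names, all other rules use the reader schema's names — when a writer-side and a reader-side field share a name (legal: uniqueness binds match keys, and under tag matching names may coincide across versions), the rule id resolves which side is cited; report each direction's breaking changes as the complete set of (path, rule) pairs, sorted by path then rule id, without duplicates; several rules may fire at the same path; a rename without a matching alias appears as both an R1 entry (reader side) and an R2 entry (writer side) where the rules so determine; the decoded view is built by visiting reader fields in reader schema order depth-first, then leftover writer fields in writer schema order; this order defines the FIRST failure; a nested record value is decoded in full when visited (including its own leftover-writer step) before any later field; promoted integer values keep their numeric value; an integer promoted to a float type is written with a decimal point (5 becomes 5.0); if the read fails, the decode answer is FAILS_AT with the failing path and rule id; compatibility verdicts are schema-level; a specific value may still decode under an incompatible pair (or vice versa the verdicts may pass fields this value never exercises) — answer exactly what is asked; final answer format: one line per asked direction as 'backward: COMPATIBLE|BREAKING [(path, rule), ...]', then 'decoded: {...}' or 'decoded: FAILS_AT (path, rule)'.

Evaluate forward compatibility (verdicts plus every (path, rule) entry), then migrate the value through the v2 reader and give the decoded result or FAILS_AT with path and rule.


the writer's type comes first in each Invoice pair
forward for Invoice (reader v1, writer v2):
  status: Priority -> Priority, writer required; from status
  owner: string -> string, writer required; from owner
  seq: int32 -> int32, writer optional; from seq
  quantity: int32 -> int32, writer required; from quantity
  no writer field matches reader latitude
  zip: int64 -> int64, writer required; from zip
  writer blob: unknown to reader
  writer rating: unknown to reader
  breaking: (blob, R2)
  breaking: (rating, R2)
  => forward verdict for Invoice: BREAKING, 2 violation(s)
decode (reader v2):
  status := "CLOSED"
  owner := "beta"
  seq := null (missing; optional => null)
  blob := 0x1A2B (missing; default applied)
  quantity := 5
  rating := 0.25 (missing; default applied)
  zip := 12
  read fails at latitude under R2 (unknown field)
  => FAILS_AT (latitude, R2)

forward: BREAKING [(blob, R2), (rating, R2)]; decoded: FAILS_AT (latitude, R2)


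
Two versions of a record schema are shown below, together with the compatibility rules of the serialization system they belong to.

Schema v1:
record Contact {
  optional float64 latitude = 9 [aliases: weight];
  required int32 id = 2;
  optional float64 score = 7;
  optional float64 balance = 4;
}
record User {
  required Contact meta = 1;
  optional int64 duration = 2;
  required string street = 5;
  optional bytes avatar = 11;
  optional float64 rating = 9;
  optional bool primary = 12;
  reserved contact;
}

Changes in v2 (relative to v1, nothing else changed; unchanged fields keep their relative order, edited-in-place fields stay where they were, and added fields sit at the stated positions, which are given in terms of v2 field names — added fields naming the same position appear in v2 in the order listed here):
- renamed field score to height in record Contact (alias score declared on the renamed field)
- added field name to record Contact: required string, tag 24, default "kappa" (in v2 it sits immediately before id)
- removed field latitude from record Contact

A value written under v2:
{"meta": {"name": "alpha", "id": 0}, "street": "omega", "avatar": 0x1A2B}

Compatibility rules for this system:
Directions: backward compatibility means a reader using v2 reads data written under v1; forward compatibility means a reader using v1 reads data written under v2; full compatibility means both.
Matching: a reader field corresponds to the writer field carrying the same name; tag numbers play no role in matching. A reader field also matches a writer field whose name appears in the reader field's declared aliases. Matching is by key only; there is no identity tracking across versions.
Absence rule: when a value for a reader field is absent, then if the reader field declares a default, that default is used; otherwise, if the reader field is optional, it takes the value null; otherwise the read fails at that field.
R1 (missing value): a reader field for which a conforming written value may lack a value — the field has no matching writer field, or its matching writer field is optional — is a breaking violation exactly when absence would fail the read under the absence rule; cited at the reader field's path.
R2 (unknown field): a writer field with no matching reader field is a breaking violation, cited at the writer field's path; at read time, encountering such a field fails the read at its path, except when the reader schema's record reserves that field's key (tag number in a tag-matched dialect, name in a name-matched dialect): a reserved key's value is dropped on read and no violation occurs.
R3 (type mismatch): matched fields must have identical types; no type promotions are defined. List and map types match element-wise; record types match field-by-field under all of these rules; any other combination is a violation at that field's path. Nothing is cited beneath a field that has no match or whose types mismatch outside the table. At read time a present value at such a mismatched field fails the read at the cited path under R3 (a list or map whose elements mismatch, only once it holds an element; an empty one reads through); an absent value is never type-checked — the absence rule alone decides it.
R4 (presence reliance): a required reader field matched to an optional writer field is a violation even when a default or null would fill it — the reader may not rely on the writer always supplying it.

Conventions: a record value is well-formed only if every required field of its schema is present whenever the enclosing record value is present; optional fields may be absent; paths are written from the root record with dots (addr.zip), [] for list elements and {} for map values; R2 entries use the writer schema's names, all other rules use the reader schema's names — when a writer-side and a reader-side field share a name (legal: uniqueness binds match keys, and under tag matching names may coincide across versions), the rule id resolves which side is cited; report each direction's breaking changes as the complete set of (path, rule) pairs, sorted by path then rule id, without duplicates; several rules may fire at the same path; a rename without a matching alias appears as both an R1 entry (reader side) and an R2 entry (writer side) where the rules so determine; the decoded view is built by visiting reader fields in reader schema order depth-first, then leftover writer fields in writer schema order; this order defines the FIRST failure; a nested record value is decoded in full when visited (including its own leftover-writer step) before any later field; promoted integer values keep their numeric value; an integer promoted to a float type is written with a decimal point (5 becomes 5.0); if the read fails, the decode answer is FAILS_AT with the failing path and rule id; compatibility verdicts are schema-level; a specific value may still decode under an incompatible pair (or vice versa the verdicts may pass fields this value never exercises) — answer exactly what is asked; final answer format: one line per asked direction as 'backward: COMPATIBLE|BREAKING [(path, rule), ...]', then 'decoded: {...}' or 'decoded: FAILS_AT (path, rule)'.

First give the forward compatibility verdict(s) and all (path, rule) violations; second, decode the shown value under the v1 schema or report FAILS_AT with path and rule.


forward: BREAKING [(meta.height, R2), (meta.name, R2)]; decoded: FAILS_AT (meta.name, R2)

the writer's type comes first in each User pair
forward on User — v1 reading data written by v2:
  meta: Contact -> Contact, writer required; from meta
  duration: int64 -> int64, writer optional; from duration
  street: string -> string, writer required; from street
  avatar: bytes -> bytes, writer optional; from avatar
  rating: float64 -> float64, writer optional; from rating
  primary: bool -> bool, writer optional; from primary
  meta.latitude: no writer match
  meta.id: int32 -> int32, writer required; from meta.id
  meta.score: no writer match
  meta.balance: float64 -> float64, writer optional; from meta.balance
  writer meta.name: unknown to reader
  writer meta.height: unknown to reader
  violation R2 at meta.height
  violation R2 at meta.name
  => forward: BREAKING (2)
decode (reader v1):
  meta.latitude := null (absent, optional -> null)
  meta.id := 0
  meta.score := null (absent, optional -> null)
  meta.balance := null (absent, optional -> null)
  read fails at meta.name under R2 (unknown field)
  => FAILS_AT (meta.name, R2)
the other User changes do not affect what is asked:
  removed field latitude from record Contact -> its effect on User is confined to the backward direction, not asked


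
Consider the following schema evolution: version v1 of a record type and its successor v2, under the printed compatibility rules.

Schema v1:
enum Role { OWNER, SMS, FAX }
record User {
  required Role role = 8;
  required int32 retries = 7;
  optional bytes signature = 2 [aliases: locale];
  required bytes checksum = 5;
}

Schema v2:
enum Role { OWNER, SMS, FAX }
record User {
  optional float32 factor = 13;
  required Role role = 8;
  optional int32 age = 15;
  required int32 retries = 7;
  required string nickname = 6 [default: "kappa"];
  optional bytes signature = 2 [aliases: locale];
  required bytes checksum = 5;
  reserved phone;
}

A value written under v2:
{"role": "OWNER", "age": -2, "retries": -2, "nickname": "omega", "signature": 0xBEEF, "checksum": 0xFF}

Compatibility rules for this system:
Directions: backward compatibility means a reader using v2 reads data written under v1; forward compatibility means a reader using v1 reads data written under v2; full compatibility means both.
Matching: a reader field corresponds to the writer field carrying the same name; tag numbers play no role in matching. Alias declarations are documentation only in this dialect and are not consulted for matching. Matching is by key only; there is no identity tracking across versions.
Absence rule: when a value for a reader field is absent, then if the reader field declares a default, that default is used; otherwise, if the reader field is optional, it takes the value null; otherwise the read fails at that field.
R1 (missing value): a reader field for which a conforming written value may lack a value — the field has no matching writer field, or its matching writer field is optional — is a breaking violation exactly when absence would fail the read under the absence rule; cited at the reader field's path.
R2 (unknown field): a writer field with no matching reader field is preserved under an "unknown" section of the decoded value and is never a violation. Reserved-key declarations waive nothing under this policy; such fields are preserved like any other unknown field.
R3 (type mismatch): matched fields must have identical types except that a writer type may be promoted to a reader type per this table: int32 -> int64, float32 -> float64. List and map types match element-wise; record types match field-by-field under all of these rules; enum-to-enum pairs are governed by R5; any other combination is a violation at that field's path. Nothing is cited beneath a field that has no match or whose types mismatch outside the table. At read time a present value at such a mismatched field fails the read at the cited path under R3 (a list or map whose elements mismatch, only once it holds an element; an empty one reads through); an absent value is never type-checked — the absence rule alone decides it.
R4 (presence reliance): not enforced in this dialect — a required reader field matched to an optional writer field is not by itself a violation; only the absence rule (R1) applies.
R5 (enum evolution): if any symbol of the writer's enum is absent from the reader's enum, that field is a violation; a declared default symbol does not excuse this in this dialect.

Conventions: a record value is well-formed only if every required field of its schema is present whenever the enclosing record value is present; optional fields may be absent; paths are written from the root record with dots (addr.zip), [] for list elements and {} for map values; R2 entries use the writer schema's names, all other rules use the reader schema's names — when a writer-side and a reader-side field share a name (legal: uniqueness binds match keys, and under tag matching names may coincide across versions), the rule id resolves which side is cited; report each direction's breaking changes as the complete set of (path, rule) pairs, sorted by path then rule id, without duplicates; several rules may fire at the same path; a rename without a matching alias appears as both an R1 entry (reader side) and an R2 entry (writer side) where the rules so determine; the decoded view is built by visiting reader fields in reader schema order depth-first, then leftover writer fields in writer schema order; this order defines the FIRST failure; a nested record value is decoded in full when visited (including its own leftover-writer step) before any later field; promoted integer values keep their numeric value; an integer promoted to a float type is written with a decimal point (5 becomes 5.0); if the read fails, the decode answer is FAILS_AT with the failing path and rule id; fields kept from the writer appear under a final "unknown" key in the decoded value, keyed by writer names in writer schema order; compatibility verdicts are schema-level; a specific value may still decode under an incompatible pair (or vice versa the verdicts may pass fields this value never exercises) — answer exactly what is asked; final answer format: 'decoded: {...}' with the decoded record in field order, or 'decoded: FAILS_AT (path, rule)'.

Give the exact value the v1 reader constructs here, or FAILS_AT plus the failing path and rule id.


decoded: {"role": "OWNER", "retries": -2, "signature": 0xBEEF, "checksum": 0xFF, "unknown": {"age": -2, "nickname": "omega"}}

in User below, arrows point writer -> reader
migrating the User value to v1:
  role := "OWNER"
  retries := -2
  signature := 0xBEEF
  checksum := 0xFF
  writer age: kept under "unknown"
  writer nickname: kept under "unknown"
  => decoded: {"role": "OWNER", "retries": -2, "signature": 0xBEEF, "checksum": 0xFF, "unknown": {"age": -2, "nickname": "omega"}}
ruling out the remaining User differences:
  added field factor to record User: optional float32, tag 13 (in v2 it sits immediately before role) -> no rule fires on it and the decoded User view is identical with or without it


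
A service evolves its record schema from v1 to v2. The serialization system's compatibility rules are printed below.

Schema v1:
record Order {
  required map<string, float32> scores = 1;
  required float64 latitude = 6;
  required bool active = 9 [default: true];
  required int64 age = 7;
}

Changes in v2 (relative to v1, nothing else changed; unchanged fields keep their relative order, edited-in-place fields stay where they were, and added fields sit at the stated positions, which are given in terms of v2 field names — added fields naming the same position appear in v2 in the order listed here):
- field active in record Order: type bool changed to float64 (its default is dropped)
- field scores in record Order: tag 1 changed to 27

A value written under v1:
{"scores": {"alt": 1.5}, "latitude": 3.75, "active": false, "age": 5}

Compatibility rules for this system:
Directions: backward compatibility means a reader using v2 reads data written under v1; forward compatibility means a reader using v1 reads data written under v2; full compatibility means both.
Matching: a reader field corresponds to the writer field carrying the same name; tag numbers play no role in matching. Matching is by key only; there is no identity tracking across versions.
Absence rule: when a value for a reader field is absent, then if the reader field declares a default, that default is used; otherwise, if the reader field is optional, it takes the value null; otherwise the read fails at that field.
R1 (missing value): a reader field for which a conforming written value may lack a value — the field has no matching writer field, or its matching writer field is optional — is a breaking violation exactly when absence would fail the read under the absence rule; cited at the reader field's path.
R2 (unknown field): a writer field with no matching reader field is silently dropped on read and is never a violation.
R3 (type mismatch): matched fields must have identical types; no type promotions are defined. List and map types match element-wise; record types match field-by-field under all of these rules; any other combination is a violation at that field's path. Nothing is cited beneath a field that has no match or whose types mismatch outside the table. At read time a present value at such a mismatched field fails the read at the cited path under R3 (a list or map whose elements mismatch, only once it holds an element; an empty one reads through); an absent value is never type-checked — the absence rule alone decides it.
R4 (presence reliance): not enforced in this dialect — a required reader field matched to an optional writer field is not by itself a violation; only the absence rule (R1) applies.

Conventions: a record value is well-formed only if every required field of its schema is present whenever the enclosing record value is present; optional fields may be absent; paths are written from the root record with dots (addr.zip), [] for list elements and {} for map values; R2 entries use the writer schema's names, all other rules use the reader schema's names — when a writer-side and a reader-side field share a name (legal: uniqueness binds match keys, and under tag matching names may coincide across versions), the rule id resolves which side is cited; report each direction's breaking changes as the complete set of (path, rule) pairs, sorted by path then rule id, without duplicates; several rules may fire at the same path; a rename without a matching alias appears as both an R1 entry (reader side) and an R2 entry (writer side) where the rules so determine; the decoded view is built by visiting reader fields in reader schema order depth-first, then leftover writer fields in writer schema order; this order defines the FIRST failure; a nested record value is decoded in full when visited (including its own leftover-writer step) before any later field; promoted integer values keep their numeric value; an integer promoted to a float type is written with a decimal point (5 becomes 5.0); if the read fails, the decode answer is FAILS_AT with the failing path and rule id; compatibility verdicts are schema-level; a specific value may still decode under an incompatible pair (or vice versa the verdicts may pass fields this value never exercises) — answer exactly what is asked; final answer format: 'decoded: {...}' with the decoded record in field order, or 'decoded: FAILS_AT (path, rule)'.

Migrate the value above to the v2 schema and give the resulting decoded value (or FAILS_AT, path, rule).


decoded: FAILS_AT (active, R3)

arrows below run writer -> reader for Order
migrating the Order value to v2:
  scores := {"alt": 1.5}
  latitude := 3.75
  read fails at active under R3
  => FAILS_AT (active, R3)
ruling out the remaining Order differences:
  field scores in record Order: tag 1 changed to 27 -> triggers nothing under the printed rules; the Order answer is the same either way


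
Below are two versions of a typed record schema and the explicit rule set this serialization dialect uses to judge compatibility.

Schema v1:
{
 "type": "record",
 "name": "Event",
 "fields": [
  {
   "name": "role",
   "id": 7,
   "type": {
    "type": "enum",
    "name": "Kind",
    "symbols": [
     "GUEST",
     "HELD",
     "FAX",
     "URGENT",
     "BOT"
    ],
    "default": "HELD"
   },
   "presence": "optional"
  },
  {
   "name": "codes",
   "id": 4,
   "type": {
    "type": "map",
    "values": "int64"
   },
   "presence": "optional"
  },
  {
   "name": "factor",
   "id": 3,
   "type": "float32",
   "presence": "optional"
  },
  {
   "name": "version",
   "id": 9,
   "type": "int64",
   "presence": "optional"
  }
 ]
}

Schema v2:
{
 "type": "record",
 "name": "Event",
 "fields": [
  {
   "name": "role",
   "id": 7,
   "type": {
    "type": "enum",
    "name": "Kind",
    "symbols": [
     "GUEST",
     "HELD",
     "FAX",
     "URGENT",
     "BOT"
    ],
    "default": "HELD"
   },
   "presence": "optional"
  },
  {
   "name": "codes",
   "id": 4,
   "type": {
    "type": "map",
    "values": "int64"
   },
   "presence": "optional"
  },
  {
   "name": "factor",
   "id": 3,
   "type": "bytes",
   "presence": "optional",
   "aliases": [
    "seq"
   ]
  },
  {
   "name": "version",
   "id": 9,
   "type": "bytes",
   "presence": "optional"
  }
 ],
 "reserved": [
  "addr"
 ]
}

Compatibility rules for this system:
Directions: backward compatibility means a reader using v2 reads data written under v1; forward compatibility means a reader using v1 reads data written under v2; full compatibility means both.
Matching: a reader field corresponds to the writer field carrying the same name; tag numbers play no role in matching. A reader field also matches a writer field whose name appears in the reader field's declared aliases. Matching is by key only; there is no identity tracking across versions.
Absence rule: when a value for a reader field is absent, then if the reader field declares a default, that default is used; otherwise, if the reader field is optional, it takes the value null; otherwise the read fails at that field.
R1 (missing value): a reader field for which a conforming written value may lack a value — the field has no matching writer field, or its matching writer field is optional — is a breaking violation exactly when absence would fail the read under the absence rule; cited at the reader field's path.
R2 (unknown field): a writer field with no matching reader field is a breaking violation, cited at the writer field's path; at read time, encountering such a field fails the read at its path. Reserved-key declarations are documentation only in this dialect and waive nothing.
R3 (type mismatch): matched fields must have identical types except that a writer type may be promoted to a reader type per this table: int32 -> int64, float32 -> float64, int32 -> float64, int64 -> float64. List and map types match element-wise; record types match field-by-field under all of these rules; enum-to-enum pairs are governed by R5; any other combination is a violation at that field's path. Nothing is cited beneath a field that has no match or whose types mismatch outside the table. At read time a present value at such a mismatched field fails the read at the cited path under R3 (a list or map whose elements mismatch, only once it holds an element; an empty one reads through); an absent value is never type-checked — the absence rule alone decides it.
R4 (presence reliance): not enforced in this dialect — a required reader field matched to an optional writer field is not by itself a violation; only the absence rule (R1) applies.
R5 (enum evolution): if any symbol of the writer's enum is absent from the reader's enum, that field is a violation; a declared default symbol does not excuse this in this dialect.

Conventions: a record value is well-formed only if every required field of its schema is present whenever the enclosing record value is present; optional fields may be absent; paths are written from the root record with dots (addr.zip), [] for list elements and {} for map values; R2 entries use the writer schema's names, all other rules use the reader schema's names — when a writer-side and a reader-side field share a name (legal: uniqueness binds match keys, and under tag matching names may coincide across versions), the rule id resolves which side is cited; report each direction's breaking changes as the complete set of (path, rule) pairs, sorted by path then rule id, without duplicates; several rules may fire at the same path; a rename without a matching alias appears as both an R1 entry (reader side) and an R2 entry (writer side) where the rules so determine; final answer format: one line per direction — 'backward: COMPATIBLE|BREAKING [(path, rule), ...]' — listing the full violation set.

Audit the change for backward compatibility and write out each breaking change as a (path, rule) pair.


arrows below run writer -> reader for Event
checking backward for Event: reader v2 against writer v1:
  Kind -> Kind, writer optional: role aligns to role
  map<string, int64> -> map<string, int64>, writer optional: codes aligns to codes
  float32 -> bytes, writer optional: factor aligns to factor
  int64 -> bytes, writer optional: version aligns to version
  R3 fires at factor
  R3 fires at version
  => backward verdict for Event: BREAKING, 2 violation(s)

backward: BREAKING [(factor, R3), (version, R3)]


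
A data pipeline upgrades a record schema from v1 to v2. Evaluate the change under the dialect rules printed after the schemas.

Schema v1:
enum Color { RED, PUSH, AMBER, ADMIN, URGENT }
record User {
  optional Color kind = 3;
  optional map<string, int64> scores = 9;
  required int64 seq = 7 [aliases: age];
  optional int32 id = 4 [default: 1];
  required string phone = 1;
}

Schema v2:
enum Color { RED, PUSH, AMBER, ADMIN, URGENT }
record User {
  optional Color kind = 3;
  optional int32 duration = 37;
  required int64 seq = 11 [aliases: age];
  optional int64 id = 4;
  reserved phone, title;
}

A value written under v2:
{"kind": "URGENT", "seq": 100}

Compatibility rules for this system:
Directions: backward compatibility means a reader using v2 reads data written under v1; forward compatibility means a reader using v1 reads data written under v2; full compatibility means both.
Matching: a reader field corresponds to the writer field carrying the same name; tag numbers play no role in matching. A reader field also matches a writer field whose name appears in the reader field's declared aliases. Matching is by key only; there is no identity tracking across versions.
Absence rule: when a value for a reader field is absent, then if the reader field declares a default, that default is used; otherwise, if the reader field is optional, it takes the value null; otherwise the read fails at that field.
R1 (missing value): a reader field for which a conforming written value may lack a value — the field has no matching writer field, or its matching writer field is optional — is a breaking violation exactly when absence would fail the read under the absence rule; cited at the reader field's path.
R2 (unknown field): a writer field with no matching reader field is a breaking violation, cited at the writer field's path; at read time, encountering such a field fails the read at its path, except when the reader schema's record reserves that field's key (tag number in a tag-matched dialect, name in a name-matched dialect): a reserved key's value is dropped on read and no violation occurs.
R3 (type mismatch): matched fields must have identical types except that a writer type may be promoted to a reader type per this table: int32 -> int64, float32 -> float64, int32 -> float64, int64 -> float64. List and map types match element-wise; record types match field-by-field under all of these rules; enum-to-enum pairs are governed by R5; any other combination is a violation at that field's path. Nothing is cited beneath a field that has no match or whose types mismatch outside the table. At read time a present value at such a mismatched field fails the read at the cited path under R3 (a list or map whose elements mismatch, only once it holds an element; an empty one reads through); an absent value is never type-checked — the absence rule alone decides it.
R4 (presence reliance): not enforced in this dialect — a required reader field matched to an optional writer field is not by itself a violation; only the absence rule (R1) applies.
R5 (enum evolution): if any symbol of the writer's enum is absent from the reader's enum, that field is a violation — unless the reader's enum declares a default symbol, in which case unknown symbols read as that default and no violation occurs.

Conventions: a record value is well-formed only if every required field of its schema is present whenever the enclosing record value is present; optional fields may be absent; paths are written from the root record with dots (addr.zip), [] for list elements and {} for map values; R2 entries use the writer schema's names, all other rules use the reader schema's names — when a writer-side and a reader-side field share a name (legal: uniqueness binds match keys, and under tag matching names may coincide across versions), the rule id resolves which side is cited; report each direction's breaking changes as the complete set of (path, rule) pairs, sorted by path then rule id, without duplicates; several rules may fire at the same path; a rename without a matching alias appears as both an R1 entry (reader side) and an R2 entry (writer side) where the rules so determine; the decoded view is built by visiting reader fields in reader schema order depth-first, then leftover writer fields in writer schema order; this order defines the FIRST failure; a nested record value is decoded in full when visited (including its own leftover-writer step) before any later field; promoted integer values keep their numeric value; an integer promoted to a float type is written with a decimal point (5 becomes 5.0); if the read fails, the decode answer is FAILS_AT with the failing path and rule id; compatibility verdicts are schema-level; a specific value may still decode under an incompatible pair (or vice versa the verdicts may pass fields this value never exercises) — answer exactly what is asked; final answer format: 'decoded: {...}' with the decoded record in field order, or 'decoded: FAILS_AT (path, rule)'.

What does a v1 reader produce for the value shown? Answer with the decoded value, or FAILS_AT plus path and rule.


arrows below run writer -> reader for User
decode (reader v1):
  kind := "URGENT"
  scores := null (absent, optional -> null)
  seq := 100
  id := 1 (absent -> default)
  read fails at phone under R1 (no fill)
  => FAILS_AT (phone, R1)
remaining User differences; none change what is asked:
  field id in record User: type int32 changed to int64 (its default is dropped) -> affects the rule determinations only; this particular User value decodes identically
  field seq in record User: tag 7 changed to 11 -> triggers nothing under the printed rules; the User answer is the same either way
  removed field scores from record User -> affects the rule determinations only; this particular User value decodes identically
  added field duration to record User: optional int32, tag 37 (in v2 it sits immediately before seq) -> affects the rule determinations only; this particular User value decodes identically

decoded: FAILS_AT (phone, R1)
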